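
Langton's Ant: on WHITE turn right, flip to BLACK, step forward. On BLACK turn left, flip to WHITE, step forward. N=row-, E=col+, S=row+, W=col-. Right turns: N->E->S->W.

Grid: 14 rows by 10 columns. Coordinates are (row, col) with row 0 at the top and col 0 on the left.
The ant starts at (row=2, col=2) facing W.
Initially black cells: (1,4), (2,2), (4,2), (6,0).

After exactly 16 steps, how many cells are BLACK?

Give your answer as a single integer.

Answer: 12

Derivation:
Step 1: on BLACK (2,2): turn L to S, flip to white, move to (3,2). |black|=3
Step 2: on WHITE (3,2): turn R to W, flip to black, move to (3,1). |black|=4
Step 3: on WHITE (3,1): turn R to N, flip to black, move to (2,1). |black|=5
Step 4: on WHITE (2,1): turn R to E, flip to black, move to (2,2). |black|=6
Step 5: on WHITE (2,2): turn R to S, flip to black, move to (3,2). |black|=7
Step 6: on BLACK (3,2): turn L to E, flip to white, move to (3,3). |black|=6
Step 7: on WHITE (3,3): turn R to S, flip to black, move to (4,3). |black|=7
Step 8: on WHITE (4,3): turn R to W, flip to black, move to (4,2). |black|=8
Step 9: on BLACK (4,2): turn L to S, flip to white, move to (5,2). |black|=7
Step 10: on WHITE (5,2): turn R to W, flip to black, move to (5,1). |black|=8
Step 11: on WHITE (5,1): turn R to N, flip to black, move to (4,1). |black|=9
Step 12: on WHITE (4,1): turn R to E, flip to black, move to (4,2). |black|=10
Step 13: on WHITE (4,2): turn R to S, flip to black, move to (5,2). |black|=11
Step 14: on BLACK (5,2): turn L to E, flip to white, move to (5,3). |black|=10
Step 15: on WHITE (5,3): turn R to S, flip to black, move to (6,3). |black|=11
Step 16: on WHITE (6,3): turn R to W, flip to black, move to (6,2). |black|=12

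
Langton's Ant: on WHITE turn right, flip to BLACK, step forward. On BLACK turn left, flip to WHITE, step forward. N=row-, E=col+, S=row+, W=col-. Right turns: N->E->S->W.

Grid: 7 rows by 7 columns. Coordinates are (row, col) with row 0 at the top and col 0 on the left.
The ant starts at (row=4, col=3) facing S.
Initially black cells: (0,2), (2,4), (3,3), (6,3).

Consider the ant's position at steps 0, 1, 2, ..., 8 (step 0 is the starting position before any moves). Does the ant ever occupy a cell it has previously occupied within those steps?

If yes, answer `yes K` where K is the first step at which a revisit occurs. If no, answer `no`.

Step 1: on WHITE (4,3): turn R to W, flip to black, move to (4,2). |black|=5 — new cell
Step 2: on WHITE (4,2): turn R to N, flip to black, move to (3,2). |black|=6 — new cell
Step 3: on WHITE (3,2): turn R to E, flip to black, move to (3,3). |black|=7 — new cell
Step 4: on BLACK (3,3): turn L to N, flip to white, move to (2,3). |black|=6 — new cell
Step 5: on WHITE (2,3): turn R to E, flip to black, move to (2,4). |black|=7 — new cell
Step 6: on BLACK (2,4): turn L to N, flip to white, move to (1,4). |black|=6 — new cell
Step 7: on WHITE (1,4): turn R to E, flip to black, move to (1,5). |black|=7 — new cell
Step 8: on WHITE (1,5): turn R to S, flip to black, move to (2,5). |black|=8 — new cell
No revisit within 8 steps.

Answer: no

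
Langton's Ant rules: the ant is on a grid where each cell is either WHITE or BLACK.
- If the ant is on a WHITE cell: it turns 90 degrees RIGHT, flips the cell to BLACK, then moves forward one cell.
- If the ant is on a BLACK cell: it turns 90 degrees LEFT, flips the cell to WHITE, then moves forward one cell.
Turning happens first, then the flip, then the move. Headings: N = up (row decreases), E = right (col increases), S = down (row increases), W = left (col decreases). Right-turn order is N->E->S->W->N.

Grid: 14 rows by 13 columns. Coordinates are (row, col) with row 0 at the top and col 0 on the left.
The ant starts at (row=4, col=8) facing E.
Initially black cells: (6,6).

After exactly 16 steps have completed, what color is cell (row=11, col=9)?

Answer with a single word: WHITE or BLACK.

Answer: WHITE

Derivation:
Step 1: on WHITE (4,8): turn R to S, flip to black, move to (5,8). |black|=2
Step 2: on WHITE (5,8): turn R to W, flip to black, move to (5,7). |black|=3
Step 3: on WHITE (5,7): turn R to N, flip to black, move to (4,7). |black|=4
Step 4: on WHITE (4,7): turn R to E, flip to black, move to (4,8). |black|=5
Step 5: on BLACK (4,8): turn L to N, flip to white, move to (3,8). |black|=4
Step 6: on WHITE (3,8): turn R to E, flip to black, move to (3,9). |black|=5
Step 7: on WHITE (3,9): turn R to S, flip to black, move to (4,9). |black|=6
Step 8: on WHITE (4,9): turn R to W, flip to black, move to (4,8). |black|=7
Step 9: on WHITE (4,8): turn R to N, flip to black, move to (3,8). |black|=8
Step 10: on BLACK (3,8): turn L to W, flip to white, move to (3,7). |black|=7
Step 11: on WHITE (3,7): turn R to N, flip to black, move to (2,7). |black|=8
Step 12: on WHITE (2,7): turn R to E, flip to black, move to (2,8). |black|=9
Step 13: on WHITE (2,8): turn R to S, flip to black, move to (3,8). |black|=10
Step 14: on WHITE (3,8): turn R to W, flip to black, move to (3,7). |black|=11
Step 15: on BLACK (3,7): turn L to S, flip to white, move to (4,7). |black|=10
Step 16: on BLACK (4,7): turn L to E, flip to white, move to (4,8). |black|=9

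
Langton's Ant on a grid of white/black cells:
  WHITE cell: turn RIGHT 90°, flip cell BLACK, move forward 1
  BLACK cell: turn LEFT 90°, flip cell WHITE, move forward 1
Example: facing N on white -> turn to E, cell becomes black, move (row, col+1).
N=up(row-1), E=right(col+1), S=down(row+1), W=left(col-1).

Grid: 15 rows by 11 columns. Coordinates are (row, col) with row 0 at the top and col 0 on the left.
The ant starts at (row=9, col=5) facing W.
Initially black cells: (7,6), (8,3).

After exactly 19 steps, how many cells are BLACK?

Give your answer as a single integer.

Step 1: on WHITE (9,5): turn R to N, flip to black, move to (8,5). |black|=3
Step 2: on WHITE (8,5): turn R to E, flip to black, move to (8,6). |black|=4
Step 3: on WHITE (8,6): turn R to S, flip to black, move to (9,6). |black|=5
Step 4: on WHITE (9,6): turn R to W, flip to black, move to (9,5). |black|=6
Step 5: on BLACK (9,5): turn L to S, flip to white, move to (10,5). |black|=5
Step 6: on WHITE (10,5): turn R to W, flip to black, move to (10,4). |black|=6
Step 7: on WHITE (10,4): turn R to N, flip to black, move to (9,4). |black|=7
Step 8: on WHITE (9,4): turn R to E, flip to black, move to (9,5). |black|=8
Step 9: on WHITE (9,5): turn R to S, flip to black, move to (10,5). |black|=9
Step 10: on BLACK (10,5): turn L to E, flip to white, move to (10,6). |black|=8
Step 11: on WHITE (10,6): turn R to S, flip to black, move to (11,6). |black|=9
Step 12: on WHITE (11,6): turn R to W, flip to black, move to (11,5). |black|=10
Step 13: on WHITE (11,5): turn R to N, flip to black, move to (10,5). |black|=11
Step 14: on WHITE (10,5): turn R to E, flip to black, move to (10,6). |black|=12
Step 15: on BLACK (10,6): turn L to N, flip to white, move to (9,6). |black|=11
Step 16: on BLACK (9,6): turn L to W, flip to white, move to (9,5). |black|=10
Step 17: on BLACK (9,5): turn L to S, flip to white, move to (10,5). |black|=9
Step 18: on BLACK (10,5): turn L to E, flip to white, move to (10,6). |black|=8
Step 19: on WHITE (10,6): turn R to S, flip to black, move to (11,6). |black|=9

Answer: 9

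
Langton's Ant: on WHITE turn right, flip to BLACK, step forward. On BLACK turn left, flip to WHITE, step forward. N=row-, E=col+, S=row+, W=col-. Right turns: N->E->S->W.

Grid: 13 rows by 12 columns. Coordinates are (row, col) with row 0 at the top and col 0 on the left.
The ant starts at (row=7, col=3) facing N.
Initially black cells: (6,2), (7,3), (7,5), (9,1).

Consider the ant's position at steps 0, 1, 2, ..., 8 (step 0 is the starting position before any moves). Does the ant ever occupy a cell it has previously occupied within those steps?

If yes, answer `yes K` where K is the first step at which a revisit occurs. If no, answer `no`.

Step 1: on BLACK (7,3): turn L to W, flip to white, move to (7,2). |black|=3 — new cell
Step 2: on WHITE (7,2): turn R to N, flip to black, move to (6,2). |black|=4 — new cell
Step 3: on BLACK (6,2): turn L to W, flip to white, move to (6,1). |black|=3 — new cell
Step 4: on WHITE (6,1): turn R to N, flip to black, move to (5,1). |black|=4 — new cell
Step 5: on WHITE (5,1): turn R to E, flip to black, move to (5,2). |black|=5 — new cell
Step 6: on WHITE (5,2): turn R to S, flip to black, move to (6,2). |black|=6 — REVISIT

Answer: yes 6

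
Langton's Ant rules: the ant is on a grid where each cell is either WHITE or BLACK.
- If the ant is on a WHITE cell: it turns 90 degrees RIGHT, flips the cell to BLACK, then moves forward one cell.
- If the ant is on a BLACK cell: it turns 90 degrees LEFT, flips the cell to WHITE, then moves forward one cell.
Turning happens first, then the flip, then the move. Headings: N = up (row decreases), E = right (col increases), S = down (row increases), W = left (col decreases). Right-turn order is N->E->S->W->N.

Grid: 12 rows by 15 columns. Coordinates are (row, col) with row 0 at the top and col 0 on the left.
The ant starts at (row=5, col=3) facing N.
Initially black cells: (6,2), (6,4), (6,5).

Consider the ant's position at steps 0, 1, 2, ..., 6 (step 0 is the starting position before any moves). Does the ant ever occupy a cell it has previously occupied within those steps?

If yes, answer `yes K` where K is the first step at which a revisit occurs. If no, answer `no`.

Answer: no

Derivation:
Step 1: on WHITE (5,3): turn R to E, flip to black, move to (5,4). |black|=4 — new cell
Step 2: on WHITE (5,4): turn R to S, flip to black, move to (6,4). |black|=5 — new cell
Step 3: on BLACK (6,4): turn L to E, flip to white, move to (6,5). |black|=4 — new cell
Step 4: on BLACK (6,5): turn L to N, flip to white, move to (5,5). |black|=3 — new cell
Step 5: on WHITE (5,5): turn R to E, flip to black, move to (5,6). |black|=4 — new cell
Step 6: on WHITE (5,6): turn R to S, flip to black, move to (6,6). |black|=5 — new cell
No revisit within 6 steps.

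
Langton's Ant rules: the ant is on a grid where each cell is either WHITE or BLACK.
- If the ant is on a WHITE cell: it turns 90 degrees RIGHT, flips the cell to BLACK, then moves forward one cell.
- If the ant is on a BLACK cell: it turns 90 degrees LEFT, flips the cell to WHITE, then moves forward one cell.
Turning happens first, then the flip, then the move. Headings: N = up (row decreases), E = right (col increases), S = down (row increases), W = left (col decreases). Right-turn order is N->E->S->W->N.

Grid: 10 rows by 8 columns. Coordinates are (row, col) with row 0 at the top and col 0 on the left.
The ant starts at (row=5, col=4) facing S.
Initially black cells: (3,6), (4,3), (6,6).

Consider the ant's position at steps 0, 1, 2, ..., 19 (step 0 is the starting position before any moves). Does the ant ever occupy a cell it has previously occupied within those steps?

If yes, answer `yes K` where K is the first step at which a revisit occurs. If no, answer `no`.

Step 1: on WHITE (5,4): turn R to W, flip to black, move to (5,3). |black|=4 — new cell
Step 2: on WHITE (5,3): turn R to N, flip to black, move to (4,3). |black|=5 — new cell
Step 3: on BLACK (4,3): turn L to W, flip to white, move to (4,2). |black|=4 — new cell
Step 4: on WHITE (4,2): turn R to N, flip to black, move to (3,2). |black|=5 — new cell
Step 5: on WHITE (3,2): turn R to E, flip to black, move to (3,3). |black|=6 — new cell
Step 6: on WHITE (3,3): turn R to S, flip to black, move to (4,3). |black|=7 — REVISIT

Answer: yes 6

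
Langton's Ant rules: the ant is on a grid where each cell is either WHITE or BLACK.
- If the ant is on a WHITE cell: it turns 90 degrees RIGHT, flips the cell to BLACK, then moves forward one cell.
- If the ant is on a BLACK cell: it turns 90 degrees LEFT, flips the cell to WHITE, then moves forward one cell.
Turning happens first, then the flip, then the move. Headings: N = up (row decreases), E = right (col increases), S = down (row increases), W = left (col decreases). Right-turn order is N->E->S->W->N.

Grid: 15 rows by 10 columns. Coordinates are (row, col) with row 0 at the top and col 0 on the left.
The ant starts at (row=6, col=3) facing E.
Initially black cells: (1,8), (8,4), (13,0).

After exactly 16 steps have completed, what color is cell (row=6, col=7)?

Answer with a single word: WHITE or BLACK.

Answer: WHITE

Derivation:
Step 1: on WHITE (6,3): turn R to S, flip to black, move to (7,3). |black|=4
Step 2: on WHITE (7,3): turn R to W, flip to black, move to (7,2). |black|=5
Step 3: on WHITE (7,2): turn R to N, flip to black, move to (6,2). |black|=6
Step 4: on WHITE (6,2): turn R to E, flip to black, move to (6,3). |black|=7
Step 5: on BLACK (6,3): turn L to N, flip to white, move to (5,3). |black|=6
Step 6: on WHITE (5,3): turn R to E, flip to black, move to (5,4). |black|=7
Step 7: on WHITE (5,4): turn R to S, flip to black, move to (6,4). |black|=8
Step 8: on WHITE (6,4): turn R to W, flip to black, move to (6,3). |black|=9
Step 9: on WHITE (6,3): turn R to N, flip to black, move to (5,3). |black|=10
Step 10: on BLACK (5,3): turn L to W, flip to white, move to (5,2). |black|=9
Step 11: on WHITE (5,2): turn R to N, flip to black, move to (4,2). |black|=10
Step 12: on WHITE (4,2): turn R to E, flip to black, move to (4,3). |black|=11
Step 13: on WHITE (4,3): turn R to S, flip to black, move to (5,3). |black|=12
Step 14: on WHITE (5,3): turn R to W, flip to black, move to (5,2). |black|=13
Step 15: on BLACK (5,2): turn L to S, flip to white, move to (6,2). |black|=12
Step 16: on BLACK (6,2): turn L to E, flip to white, move to (6,3). |black|=11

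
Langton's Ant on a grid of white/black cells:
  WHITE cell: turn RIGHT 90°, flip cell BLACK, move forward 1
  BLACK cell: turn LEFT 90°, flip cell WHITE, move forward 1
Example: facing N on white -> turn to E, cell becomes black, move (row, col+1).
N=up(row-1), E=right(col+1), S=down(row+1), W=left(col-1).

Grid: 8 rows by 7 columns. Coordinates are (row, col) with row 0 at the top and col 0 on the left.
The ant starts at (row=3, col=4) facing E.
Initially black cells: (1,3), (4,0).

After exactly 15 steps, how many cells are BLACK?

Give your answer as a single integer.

Step 1: on WHITE (3,4): turn R to S, flip to black, move to (4,4). |black|=3
Step 2: on WHITE (4,4): turn R to W, flip to black, move to (4,3). |black|=4
Step 3: on WHITE (4,3): turn R to N, flip to black, move to (3,3). |black|=5
Step 4: on WHITE (3,3): turn R to E, flip to black, move to (3,4). |black|=6
Step 5: on BLACK (3,4): turn L to N, flip to white, move to (2,4). |black|=5
Step 6: on WHITE (2,4): turn R to E, flip to black, move to (2,5). |black|=6
Step 7: on WHITE (2,5): turn R to S, flip to black, move to (3,5). |black|=7
Step 8: on WHITE (3,5): turn R to W, flip to black, move to (3,4). |black|=8
Step 9: on WHITE (3,4): turn R to N, flip to black, move to (2,4). |black|=9
Step 10: on BLACK (2,4): turn L to W, flip to white, move to (2,3). |black|=8
Step 11: on WHITE (2,3): turn R to N, flip to black, move to (1,3). |black|=9
Step 12: on BLACK (1,3): turn L to W, flip to white, move to (1,2). |black|=8
Step 13: on WHITE (1,2): turn R to N, flip to black, move to (0,2). |black|=9
Step 14: on WHITE (0,2): turn R to E, flip to black, move to (0,3). |black|=10
Step 15: on WHITE (0,3): turn R to S, flip to black, move to (1,3). |black|=11

Answer: 11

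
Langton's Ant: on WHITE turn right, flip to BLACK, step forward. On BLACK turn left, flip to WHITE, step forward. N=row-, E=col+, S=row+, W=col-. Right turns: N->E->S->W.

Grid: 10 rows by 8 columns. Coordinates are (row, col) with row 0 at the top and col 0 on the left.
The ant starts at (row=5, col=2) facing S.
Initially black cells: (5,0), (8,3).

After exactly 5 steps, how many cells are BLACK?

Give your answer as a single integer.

Answer: 5

Derivation:
Step 1: on WHITE (5,2): turn R to W, flip to black, move to (5,1). |black|=3
Step 2: on WHITE (5,1): turn R to N, flip to black, move to (4,1). |black|=4
Step 3: on WHITE (4,1): turn R to E, flip to black, move to (4,2). |black|=5
Step 4: on WHITE (4,2): turn R to S, flip to black, move to (5,2). |black|=6
Step 5: on BLACK (5,2): turn L to E, flip to white, move to (5,3). |black|=5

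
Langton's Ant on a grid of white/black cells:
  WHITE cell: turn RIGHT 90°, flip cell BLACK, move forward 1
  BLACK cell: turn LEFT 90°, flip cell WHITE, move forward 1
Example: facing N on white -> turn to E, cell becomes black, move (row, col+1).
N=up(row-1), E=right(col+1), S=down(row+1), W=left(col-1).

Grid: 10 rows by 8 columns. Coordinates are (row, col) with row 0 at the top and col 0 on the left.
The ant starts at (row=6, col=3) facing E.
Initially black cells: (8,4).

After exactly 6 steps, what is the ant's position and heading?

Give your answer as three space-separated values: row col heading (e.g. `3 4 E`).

Answer: 5 4 E

Derivation:
Step 1: on WHITE (6,3): turn R to S, flip to black, move to (7,3). |black|=2
Step 2: on WHITE (7,3): turn R to W, flip to black, move to (7,2). |black|=3
Step 3: on WHITE (7,2): turn R to N, flip to black, move to (6,2). |black|=4
Step 4: on WHITE (6,2): turn R to E, flip to black, move to (6,3). |black|=5
Step 5: on BLACK (6,3): turn L to N, flip to white, move to (5,3). |black|=4
Step 6: on WHITE (5,3): turn R to E, flip to black, move to (5,4). |black|=5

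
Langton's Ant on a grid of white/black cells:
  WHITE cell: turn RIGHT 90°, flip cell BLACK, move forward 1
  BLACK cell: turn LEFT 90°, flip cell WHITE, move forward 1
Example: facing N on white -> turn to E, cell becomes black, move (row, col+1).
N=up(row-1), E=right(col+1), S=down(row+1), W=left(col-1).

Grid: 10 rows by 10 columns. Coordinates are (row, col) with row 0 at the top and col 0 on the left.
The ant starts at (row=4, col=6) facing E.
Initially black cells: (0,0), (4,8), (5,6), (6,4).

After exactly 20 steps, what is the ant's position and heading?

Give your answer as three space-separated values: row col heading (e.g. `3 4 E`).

Answer: 4 8 E

Derivation:
Step 1: on WHITE (4,6): turn R to S, flip to black, move to (5,6). |black|=5
Step 2: on BLACK (5,6): turn L to E, flip to white, move to (5,7). |black|=4
Step 3: on WHITE (5,7): turn R to S, flip to black, move to (6,7). |black|=5
Step 4: on WHITE (6,7): turn R to W, flip to black, move to (6,6). |black|=6
Step 5: on WHITE (6,6): turn R to N, flip to black, move to (5,6). |black|=7
Step 6: on WHITE (5,6): turn R to E, flip to black, move to (5,7). |black|=8
Step 7: on BLACK (5,7): turn L to N, flip to white, move to (4,7). |black|=7
Step 8: on WHITE (4,7): turn R to E, flip to black, move to (4,8). |black|=8
Step 9: on BLACK (4,8): turn L to N, flip to white, move to (3,8). |black|=7
Step 10: on WHITE (3,8): turn R to E, flip to black, move to (3,9). |black|=8
Step 11: on WHITE (3,9): turn R to S, flip to black, move to (4,9). |black|=9
Step 12: on WHITE (4,9): turn R to W, flip to black, move to (4,8). |black|=10
Step 13: on WHITE (4,8): turn R to N, flip to black, move to (3,8). |black|=11
Step 14: on BLACK (3,8): turn L to W, flip to white, move to (3,7). |black|=10
Step 15: on WHITE (3,7): turn R to N, flip to black, move to (2,7). |black|=11
Step 16: on WHITE (2,7): turn R to E, flip to black, move to (2,8). |black|=12
Step 17: on WHITE (2,8): turn R to S, flip to black, move to (3,8). |black|=13
Step 18: on WHITE (3,8): turn R to W, flip to black, move to (3,7). |black|=14
Step 19: on BLACK (3,7): turn L to S, flip to white, move to (4,7). |black|=13
Step 20: on BLACK (4,7): turn L to E, flip to white, move to (4,8). |black|=12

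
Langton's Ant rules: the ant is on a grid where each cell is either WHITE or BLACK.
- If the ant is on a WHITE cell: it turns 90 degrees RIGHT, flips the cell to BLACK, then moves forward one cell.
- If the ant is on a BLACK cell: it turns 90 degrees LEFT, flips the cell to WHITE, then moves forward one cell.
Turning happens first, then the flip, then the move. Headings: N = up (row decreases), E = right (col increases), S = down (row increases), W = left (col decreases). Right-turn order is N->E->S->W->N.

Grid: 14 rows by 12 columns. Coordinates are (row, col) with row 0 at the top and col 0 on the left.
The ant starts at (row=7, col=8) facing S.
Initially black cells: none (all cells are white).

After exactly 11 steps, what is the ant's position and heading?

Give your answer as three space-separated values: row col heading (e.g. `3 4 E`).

Answer: 6 10 E

Derivation:
Step 1: on WHITE (7,8): turn R to W, flip to black, move to (7,7). |black|=1
Step 2: on WHITE (7,7): turn R to N, flip to black, move to (6,7). |black|=2
Step 3: on WHITE (6,7): turn R to E, flip to black, move to (6,8). |black|=3
Step 4: on WHITE (6,8): turn R to S, flip to black, move to (7,8). |black|=4
Step 5: on BLACK (7,8): turn L to E, flip to white, move to (7,9). |black|=3
Step 6: on WHITE (7,9): turn R to S, flip to black, move to (8,9). |black|=4
Step 7: on WHITE (8,9): turn R to W, flip to black, move to (8,8). |black|=5
Step 8: on WHITE (8,8): turn R to N, flip to black, move to (7,8). |black|=6
Step 9: on WHITE (7,8): turn R to E, flip to black, move to (7,9). |black|=7
Step 10: on BLACK (7,9): turn L to N, flip to white, move to (6,9). |black|=6
Step 11: on WHITE (6,9): turn R to E, flip to black, move to (6,10). |black|=7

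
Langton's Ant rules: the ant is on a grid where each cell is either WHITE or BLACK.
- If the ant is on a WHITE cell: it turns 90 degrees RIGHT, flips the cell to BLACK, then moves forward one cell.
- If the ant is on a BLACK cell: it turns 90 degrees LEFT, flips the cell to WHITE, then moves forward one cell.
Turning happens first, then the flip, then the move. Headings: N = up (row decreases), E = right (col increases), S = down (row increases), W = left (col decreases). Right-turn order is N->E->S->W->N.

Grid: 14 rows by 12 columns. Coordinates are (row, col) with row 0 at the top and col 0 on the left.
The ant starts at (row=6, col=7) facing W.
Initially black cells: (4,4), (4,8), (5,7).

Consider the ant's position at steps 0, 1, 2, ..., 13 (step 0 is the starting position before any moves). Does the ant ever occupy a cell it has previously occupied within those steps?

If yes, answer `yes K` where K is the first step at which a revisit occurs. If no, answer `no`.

Step 1: on WHITE (6,7): turn R to N, flip to black, move to (5,7). |black|=4 — new cell
Step 2: on BLACK (5,7): turn L to W, flip to white, move to (5,6). |black|=3 — new cell
Step 3: on WHITE (5,6): turn R to N, flip to black, move to (4,6). |black|=4 — new cell
Step 4: on WHITE (4,6): turn R to E, flip to black, move to (4,7). |black|=5 — new cell
Step 5: on WHITE (4,7): turn R to S, flip to black, move to (5,7). |black|=6 — REVISIT

Answer: yes 5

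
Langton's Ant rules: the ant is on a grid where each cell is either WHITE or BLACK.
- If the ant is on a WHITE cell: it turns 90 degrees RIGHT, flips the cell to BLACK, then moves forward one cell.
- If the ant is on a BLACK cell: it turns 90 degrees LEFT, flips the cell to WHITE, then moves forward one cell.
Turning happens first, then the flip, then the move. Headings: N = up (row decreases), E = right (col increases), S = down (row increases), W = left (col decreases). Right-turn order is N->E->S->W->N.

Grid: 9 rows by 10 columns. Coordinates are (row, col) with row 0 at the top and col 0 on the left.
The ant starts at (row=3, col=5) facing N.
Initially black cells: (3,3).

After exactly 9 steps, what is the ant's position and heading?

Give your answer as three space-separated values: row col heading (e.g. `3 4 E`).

Answer: 3 4 W

Derivation:
Step 1: on WHITE (3,5): turn R to E, flip to black, move to (3,6). |black|=2
Step 2: on WHITE (3,6): turn R to S, flip to black, move to (4,6). |black|=3
Step 3: on WHITE (4,6): turn R to W, flip to black, move to (4,5). |black|=4
Step 4: on WHITE (4,5): turn R to N, flip to black, move to (3,5). |black|=5
Step 5: on BLACK (3,5): turn L to W, flip to white, move to (3,4). |black|=4
Step 6: on WHITE (3,4): turn R to N, flip to black, move to (2,4). |black|=5
Step 7: on WHITE (2,4): turn R to E, flip to black, move to (2,5). |black|=6
Step 8: on WHITE (2,5): turn R to S, flip to black, move to (3,5). |black|=7
Step 9: on WHITE (3,5): turn R to W, flip to black, move to (3,4). |black|=8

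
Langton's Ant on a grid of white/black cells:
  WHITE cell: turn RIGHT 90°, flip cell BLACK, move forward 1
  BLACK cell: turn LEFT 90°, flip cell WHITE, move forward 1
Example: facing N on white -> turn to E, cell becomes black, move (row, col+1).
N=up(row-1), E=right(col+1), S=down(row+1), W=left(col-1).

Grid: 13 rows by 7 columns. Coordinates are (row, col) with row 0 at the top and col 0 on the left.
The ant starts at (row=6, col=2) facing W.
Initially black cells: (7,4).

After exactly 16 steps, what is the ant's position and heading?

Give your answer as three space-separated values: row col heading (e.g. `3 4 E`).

Answer: 6 2 W

Derivation:
Step 1: on WHITE (6,2): turn R to N, flip to black, move to (5,2). |black|=2
Step 2: on WHITE (5,2): turn R to E, flip to black, move to (5,3). |black|=3
Step 3: on WHITE (5,3): turn R to S, flip to black, move to (6,3). |black|=4
Step 4: on WHITE (6,3): turn R to W, flip to black, move to (6,2). |black|=5
Step 5: on BLACK (6,2): turn L to S, flip to white, move to (7,2). |black|=4
Step 6: on WHITE (7,2): turn R to W, flip to black, move to (7,1). |black|=5
Step 7: on WHITE (7,1): turn R to N, flip to black, move to (6,1). |black|=6
Step 8: on WHITE (6,1): turn R to E, flip to black, move to (6,2). |black|=7
Step 9: on WHITE (6,2): turn R to S, flip to black, move to (7,2). |black|=8
Step 10: on BLACK (7,2): turn L to E, flip to white, move to (7,3). |black|=7
Step 11: on WHITE (7,3): turn R to S, flip to black, move to (8,3). |black|=8
Step 12: on WHITE (8,3): turn R to W, flip to black, move to (8,2). |black|=9
Step 13: on WHITE (8,2): turn R to N, flip to black, move to (7,2). |black|=10
Step 14: on WHITE (7,2): turn R to E, flip to black, move to (7,3). |black|=11
Step 15: on BLACK (7,3): turn L to N, flip to white, move to (6,3). |black|=10
Step 16: on BLACK (6,3): turn L to W, flip to white, move to (6,2). |black|=9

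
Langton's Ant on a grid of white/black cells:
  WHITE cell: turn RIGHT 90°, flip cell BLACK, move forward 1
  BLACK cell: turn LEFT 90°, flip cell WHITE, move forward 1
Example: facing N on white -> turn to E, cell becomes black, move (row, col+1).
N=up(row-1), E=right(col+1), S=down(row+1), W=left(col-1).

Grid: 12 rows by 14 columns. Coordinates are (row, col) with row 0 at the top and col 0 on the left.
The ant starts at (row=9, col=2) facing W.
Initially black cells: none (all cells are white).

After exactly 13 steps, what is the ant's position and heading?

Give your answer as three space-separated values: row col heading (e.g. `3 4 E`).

Step 1: on WHITE (9,2): turn R to N, flip to black, move to (8,2). |black|=1
Step 2: on WHITE (8,2): turn R to E, flip to black, move to (8,3). |black|=2
Step 3: on WHITE (8,3): turn R to S, flip to black, move to (9,3). |black|=3
Step 4: on WHITE (9,3): turn R to W, flip to black, move to (9,2). |black|=4
Step 5: on BLACK (9,2): turn L to S, flip to white, move to (10,2). |black|=3
Step 6: on WHITE (10,2): turn R to W, flip to black, move to (10,1). |black|=4
Step 7: on WHITE (10,1): turn R to N, flip to black, move to (9,1). |black|=5
Step 8: on WHITE (9,1): turn R to E, flip to black, move to (9,2). |black|=6
Step 9: on WHITE (9,2): turn R to S, flip to black, move to (10,2). |black|=7
Step 10: on BLACK (10,2): turn L to E, flip to white, move to (10,3). |black|=6
Step 11: on WHITE (10,3): turn R to S, flip to black, move to (11,3). |black|=7
Step 12: on WHITE (11,3): turn R to W, flip to black, move to (11,2). |black|=8
Step 13: on WHITE (11,2): turn R to N, flip to black, move to (10,2). |black|=9

Answer: 10 2 N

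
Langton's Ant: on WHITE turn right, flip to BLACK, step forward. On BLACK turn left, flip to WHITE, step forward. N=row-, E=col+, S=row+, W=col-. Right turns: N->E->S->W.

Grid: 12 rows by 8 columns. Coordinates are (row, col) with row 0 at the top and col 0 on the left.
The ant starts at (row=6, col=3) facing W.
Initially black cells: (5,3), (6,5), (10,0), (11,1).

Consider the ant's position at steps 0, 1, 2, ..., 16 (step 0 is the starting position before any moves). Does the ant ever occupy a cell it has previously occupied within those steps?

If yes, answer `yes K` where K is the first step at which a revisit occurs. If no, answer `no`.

Answer: yes 5

Derivation:
Step 1: on WHITE (6,3): turn R to N, flip to black, move to (5,3). |black|=5 — new cell
Step 2: on BLACK (5,3): turn L to W, flip to white, move to (5,2). |black|=4 — new cell
Step 3: on WHITE (5,2): turn R to N, flip to black, move to (4,2). |black|=5 — new cell
Step 4: on WHITE (4,2): turn R to E, flip to black, move to (4,3). |black|=6 — new cell
Step 5: on WHITE (4,3): turn R to S, flip to black, move to (5,3). |black|=7 — REVISIT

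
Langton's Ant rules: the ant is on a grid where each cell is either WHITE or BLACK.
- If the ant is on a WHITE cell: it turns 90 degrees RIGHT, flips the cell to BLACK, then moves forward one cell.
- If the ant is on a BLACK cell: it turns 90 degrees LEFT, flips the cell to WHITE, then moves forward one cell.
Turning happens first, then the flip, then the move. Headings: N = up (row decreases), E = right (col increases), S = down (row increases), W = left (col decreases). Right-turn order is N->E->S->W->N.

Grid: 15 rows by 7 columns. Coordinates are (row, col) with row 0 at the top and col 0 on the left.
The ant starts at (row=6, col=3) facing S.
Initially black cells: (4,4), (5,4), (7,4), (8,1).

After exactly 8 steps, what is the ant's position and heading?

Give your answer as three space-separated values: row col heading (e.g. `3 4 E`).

Answer: 8 5 S

Derivation:
Step 1: on WHITE (6,3): turn R to W, flip to black, move to (6,2). |black|=5
Step 2: on WHITE (6,2): turn R to N, flip to black, move to (5,2). |black|=6
Step 3: on WHITE (5,2): turn R to E, flip to black, move to (5,3). |black|=7
Step 4: on WHITE (5,3): turn R to S, flip to black, move to (6,3). |black|=8
Step 5: on BLACK (6,3): turn L to E, flip to white, move to (6,4). |black|=7
Step 6: on WHITE (6,4): turn R to S, flip to black, move to (7,4). |black|=8
Step 7: on BLACK (7,4): turn L to E, flip to white, move to (7,5). |black|=7
Step 8: on WHITE (7,5): turn R to S, flip to black, move to (8,5). |black|=8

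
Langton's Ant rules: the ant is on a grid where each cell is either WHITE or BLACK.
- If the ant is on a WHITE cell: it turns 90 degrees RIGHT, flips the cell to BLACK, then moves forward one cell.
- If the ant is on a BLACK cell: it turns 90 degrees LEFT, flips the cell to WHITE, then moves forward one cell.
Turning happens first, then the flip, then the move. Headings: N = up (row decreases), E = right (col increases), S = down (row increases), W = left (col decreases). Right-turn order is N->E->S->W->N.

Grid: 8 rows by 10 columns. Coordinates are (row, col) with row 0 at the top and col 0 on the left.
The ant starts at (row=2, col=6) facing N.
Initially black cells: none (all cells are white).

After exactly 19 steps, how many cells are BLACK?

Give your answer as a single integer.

Answer: 7

Derivation:
Step 1: on WHITE (2,6): turn R to E, flip to black, move to (2,7). |black|=1
Step 2: on WHITE (2,7): turn R to S, flip to black, move to (3,7). |black|=2
Step 3: on WHITE (3,7): turn R to W, flip to black, move to (3,6). |black|=3
Step 4: on WHITE (3,6): turn R to N, flip to black, move to (2,6). |black|=4
Step 5: on BLACK (2,6): turn L to W, flip to white, move to (2,5). |black|=3
Step 6: on WHITE (2,5): turn R to N, flip to black, move to (1,5). |black|=4
Step 7: on WHITE (1,5): turn R to E, flip to black, move to (1,6). |black|=5
Step 8: on WHITE (1,6): turn R to S, flip to black, move to (2,6). |black|=6
Step 9: on WHITE (2,6): turn R to W, flip to black, move to (2,5). |black|=7
Step 10: on BLACK (2,5): turn L to S, flip to white, move to (3,5). |black|=6
Step 11: on WHITE (3,5): turn R to W, flip to black, move to (3,4). |black|=7
Step 12: on WHITE (3,4): turn R to N, flip to black, move to (2,4). |black|=8
Step 13: on WHITE (2,4): turn R to E, flip to black, move to (2,5). |black|=9
Step 14: on WHITE (2,5): turn R to S, flip to black, move to (3,5). |black|=10
Step 15: on BLACK (3,5): turn L to E, flip to white, move to (3,6). |black|=9
Step 16: on BLACK (3,6): turn L to N, flip to white, move to (2,6). |black|=8
Step 17: on BLACK (2,6): turn L to W, flip to white, move to (2,5). |black|=7
Step 18: on BLACK (2,5): turn L to S, flip to white, move to (3,5). |black|=6
Step 19: on WHITE (3,5): turn R to W, flip to black, move to (3,4). |black|=7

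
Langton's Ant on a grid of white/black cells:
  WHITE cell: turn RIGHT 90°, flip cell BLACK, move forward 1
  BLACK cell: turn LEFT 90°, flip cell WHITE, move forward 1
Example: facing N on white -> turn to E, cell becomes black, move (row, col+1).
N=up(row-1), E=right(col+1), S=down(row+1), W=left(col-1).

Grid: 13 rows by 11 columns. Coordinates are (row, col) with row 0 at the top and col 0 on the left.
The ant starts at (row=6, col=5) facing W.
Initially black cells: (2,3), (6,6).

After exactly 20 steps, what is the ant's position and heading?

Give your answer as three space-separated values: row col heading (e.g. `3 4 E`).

Step 1: on WHITE (6,5): turn R to N, flip to black, move to (5,5). |black|=3
Step 2: on WHITE (5,5): turn R to E, flip to black, move to (5,6). |black|=4
Step 3: on WHITE (5,6): turn R to S, flip to black, move to (6,6). |black|=5
Step 4: on BLACK (6,6): turn L to E, flip to white, move to (6,7). |black|=4
Step 5: on WHITE (6,7): turn R to S, flip to black, move to (7,7). |black|=5
Step 6: on WHITE (7,7): turn R to W, flip to black, move to (7,6). |black|=6
Step 7: on WHITE (7,6): turn R to N, flip to black, move to (6,6). |black|=7
Step 8: on WHITE (6,6): turn R to E, flip to black, move to (6,7). |black|=8
Step 9: on BLACK (6,7): turn L to N, flip to white, move to (5,7). |black|=7
Step 10: on WHITE (5,7): turn R to E, flip to black, move to (5,8). |black|=8
Step 11: on WHITE (5,8): turn R to S, flip to black, move to (6,8). |black|=9
Step 12: on WHITE (6,8): turn R to W, flip to black, move to (6,7). |black|=10
Step 13: on WHITE (6,7): turn R to N, flip to black, move to (5,7). |black|=11
Step 14: on BLACK (5,7): turn L to W, flip to white, move to (5,6). |black|=10
Step 15: on BLACK (5,6): turn L to S, flip to white, move to (6,6). |black|=9
Step 16: on BLACK (6,6): turn L to E, flip to white, move to (6,7). |black|=8
Step 17: on BLACK (6,7): turn L to N, flip to white, move to (5,7). |black|=7
Step 18: on WHITE (5,7): turn R to E, flip to black, move to (5,8). |black|=8
Step 19: on BLACK (5,8): turn L to N, flip to white, move to (4,8). |black|=7
Step 20: on WHITE (4,8): turn R to E, flip to black, move to (4,9). |black|=8

Answer: 4 9 E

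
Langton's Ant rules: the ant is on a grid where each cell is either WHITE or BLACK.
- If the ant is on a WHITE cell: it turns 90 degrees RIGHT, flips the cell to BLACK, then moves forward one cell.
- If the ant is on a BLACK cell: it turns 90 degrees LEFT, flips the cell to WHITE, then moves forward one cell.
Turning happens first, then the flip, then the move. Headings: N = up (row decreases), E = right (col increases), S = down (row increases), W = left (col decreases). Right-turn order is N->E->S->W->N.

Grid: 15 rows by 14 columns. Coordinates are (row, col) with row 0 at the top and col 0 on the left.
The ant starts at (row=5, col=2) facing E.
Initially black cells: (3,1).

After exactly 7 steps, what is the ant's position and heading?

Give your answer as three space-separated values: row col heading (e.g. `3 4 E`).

Step 1: on WHITE (5,2): turn R to S, flip to black, move to (6,2). |black|=2
Step 2: on WHITE (6,2): turn R to W, flip to black, move to (6,1). |black|=3
Step 3: on WHITE (6,1): turn R to N, flip to black, move to (5,1). |black|=4
Step 4: on WHITE (5,1): turn R to E, flip to black, move to (5,2). |black|=5
Step 5: on BLACK (5,2): turn L to N, flip to white, move to (4,2). |black|=4
Step 6: on WHITE (4,2): turn R to E, flip to black, move to (4,3). |black|=5
Step 7: on WHITE (4,3): turn R to S, flip to black, move to (5,3). |black|=6

Answer: 5 3 S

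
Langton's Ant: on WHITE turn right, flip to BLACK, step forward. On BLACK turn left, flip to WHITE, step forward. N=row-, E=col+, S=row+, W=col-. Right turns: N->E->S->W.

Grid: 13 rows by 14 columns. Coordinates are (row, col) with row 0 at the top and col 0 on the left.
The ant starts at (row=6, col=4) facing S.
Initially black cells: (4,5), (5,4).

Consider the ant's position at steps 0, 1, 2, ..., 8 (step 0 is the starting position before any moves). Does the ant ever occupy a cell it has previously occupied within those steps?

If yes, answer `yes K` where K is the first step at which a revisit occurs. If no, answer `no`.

Answer: no

Derivation:
Step 1: on WHITE (6,4): turn R to W, flip to black, move to (6,3). |black|=3 — new cell
Step 2: on WHITE (6,3): turn R to N, flip to black, move to (5,3). |black|=4 — new cell
Step 3: on WHITE (5,3): turn R to E, flip to black, move to (5,4). |black|=5 — new cell
Step 4: on BLACK (5,4): turn L to N, flip to white, move to (4,4). |black|=4 — new cell
Step 5: on WHITE (4,4): turn R to E, flip to black, move to (4,5). |black|=5 — new cell
Step 6: on BLACK (4,5): turn L to N, flip to white, move to (3,5). |black|=4 — new cell
Step 7: on WHITE (3,5): turn R to E, flip to black, move to (3,6). |black|=5 — new cell
Step 8: on WHITE (3,6): turn R to S, flip to black, move to (4,6). |black|=6 — new cell
No revisit within 8 steps.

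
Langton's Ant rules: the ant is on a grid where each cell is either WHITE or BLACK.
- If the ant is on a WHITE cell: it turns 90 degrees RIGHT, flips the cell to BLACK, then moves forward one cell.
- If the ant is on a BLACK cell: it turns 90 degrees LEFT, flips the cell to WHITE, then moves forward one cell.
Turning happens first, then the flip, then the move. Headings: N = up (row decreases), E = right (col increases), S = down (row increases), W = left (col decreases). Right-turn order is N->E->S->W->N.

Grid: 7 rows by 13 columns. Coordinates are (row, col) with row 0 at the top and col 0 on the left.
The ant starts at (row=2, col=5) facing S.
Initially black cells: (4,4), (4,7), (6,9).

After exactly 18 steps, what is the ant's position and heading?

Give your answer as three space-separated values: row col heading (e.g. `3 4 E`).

Step 1: on WHITE (2,5): turn R to W, flip to black, move to (2,4). |black|=4
Step 2: on WHITE (2,4): turn R to N, flip to black, move to (1,4). |black|=5
Step 3: on WHITE (1,4): turn R to E, flip to black, move to (1,5). |black|=6
Step 4: on WHITE (1,5): turn R to S, flip to black, move to (2,5). |black|=7
Step 5: on BLACK (2,5): turn L to E, flip to white, move to (2,6). |black|=6
Step 6: on WHITE (2,6): turn R to S, flip to black, move to (3,6). |black|=7
Step 7: on WHITE (3,6): turn R to W, flip to black, move to (3,5). |black|=8
Step 8: on WHITE (3,5): turn R to N, flip to black, move to (2,5). |black|=9
Step 9: on WHITE (2,5): turn R to E, flip to black, move to (2,6). |black|=10
Step 10: on BLACK (2,6): turn L to N, flip to white, move to (1,6). |black|=9
Step 11: on WHITE (1,6): turn R to E, flip to black, move to (1,7). |black|=10
Step 12: on WHITE (1,7): turn R to S, flip to black, move to (2,7). |black|=11
Step 13: on WHITE (2,7): turn R to W, flip to black, move to (2,6). |black|=12
Step 14: on WHITE (2,6): turn R to N, flip to black, move to (1,6). |black|=13
Step 15: on BLACK (1,6): turn L to W, flip to white, move to (1,5). |black|=12
Step 16: on BLACK (1,5): turn L to S, flip to white, move to (2,5). |black|=11
Step 17: on BLACK (2,5): turn L to E, flip to white, move to (2,6). |black|=10
Step 18: on BLACK (2,6): turn L to N, flip to white, move to (1,6). |black|=9

Answer: 1 6 N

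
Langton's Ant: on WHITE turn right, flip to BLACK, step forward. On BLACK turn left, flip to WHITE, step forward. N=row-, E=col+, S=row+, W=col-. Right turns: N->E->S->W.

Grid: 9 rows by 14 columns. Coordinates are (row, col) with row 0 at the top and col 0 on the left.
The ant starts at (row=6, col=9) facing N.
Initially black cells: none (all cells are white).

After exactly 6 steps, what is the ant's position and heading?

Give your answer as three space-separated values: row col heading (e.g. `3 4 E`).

Answer: 5 8 N

Derivation:
Step 1: on WHITE (6,9): turn R to E, flip to black, move to (6,10). |black|=1
Step 2: on WHITE (6,10): turn R to S, flip to black, move to (7,10). |black|=2
Step 3: on WHITE (7,10): turn R to W, flip to black, move to (7,9). |black|=3
Step 4: on WHITE (7,9): turn R to N, flip to black, move to (6,9). |black|=4
Step 5: on BLACK (6,9): turn L to W, flip to white, move to (6,8). |black|=3
Step 6: on WHITE (6,8): turn R to N, flip to black, move to (5,8). |black|=4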